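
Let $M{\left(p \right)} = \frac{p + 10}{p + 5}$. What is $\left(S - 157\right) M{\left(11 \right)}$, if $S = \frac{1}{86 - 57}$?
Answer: $- \frac{11949}{58} \approx -206.02$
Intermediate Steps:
$M{\left(p \right)} = \frac{10 + p}{5 + p}$
$S = \frac{1}{29}$ ($S = \frac{1}{86 - 57} = \frac{1}{29} \approx 0.034483$)
$\left(S - 157\right) M{\left(11 \right)} = \left(\frac{1}{29} - 157\right) \frac{10 + 11}{5 + 11} = - \frac{4552 \cdot \frac{1}{16} \cdot 21}{29} = \left(- \frac{4552}{29}\right) \frac{21}{16} = - \frac{11949}{58}$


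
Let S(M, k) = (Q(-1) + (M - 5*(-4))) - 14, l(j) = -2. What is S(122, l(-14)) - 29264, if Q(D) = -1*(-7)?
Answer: -29129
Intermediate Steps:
Q(D) = 7
S(M, k) = 13 + M (S(M, k) = (7 + (M - 5*(-4))) - 14 = (7 + (M + 20)) - 14 = (7 + (20 + M)) - 14 = (27 + M) - 14 = 13 + M)
S(122, l(-14)) - 29264 = (13 + 122) - 29264 = 135 - 29264 = -29129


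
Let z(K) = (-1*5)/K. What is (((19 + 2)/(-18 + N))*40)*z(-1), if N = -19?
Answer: -4200/37 ≈ -113.51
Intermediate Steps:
z(K) = -5/K
(((19 + 2)/(-18 + N))*40)*z(-1) = (((19 + 2)/(-18 - 19))*40)*(-5/(-1)) = ((21/(-37))*40)*(-5*(-1)) = ((21*(-1/37))*40)*5 = -21/37*40*5 = -840/37*5 = -4200/37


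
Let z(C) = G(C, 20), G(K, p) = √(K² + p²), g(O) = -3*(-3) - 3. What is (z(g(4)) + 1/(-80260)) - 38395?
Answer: -3081582701/80260 + 2*√109 ≈ -38374.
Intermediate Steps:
g(O) = 6 (g(O) = 9 - 3 = 6)
z(C) = √(400 + C²) (z(C) = √(C² + 20²) = √(C² + 400) = √(400 + C²))
(z(g(4)) + 1/(-80260)) - 38395 = (√(400 + 6²) + 1/(-80260)) - 38395 = (√(400 + 36) - 1/80260) - 38395 = (√436 - 1/80260) - 38395 = (2*√109 - 1/80260) - 38395 = (-1/80260 + 2*√109) - 38395 = -3081582701/80260 + 2*√109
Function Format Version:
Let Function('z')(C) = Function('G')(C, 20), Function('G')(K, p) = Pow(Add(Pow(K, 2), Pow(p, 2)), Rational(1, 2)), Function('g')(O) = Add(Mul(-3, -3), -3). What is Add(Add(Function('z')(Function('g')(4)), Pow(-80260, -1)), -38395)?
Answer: Add(Rational(-3081582701, 80260), Mul(2, Pow(109, Rational(1, 2)))) ≈ -38374.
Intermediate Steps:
Function('g')(O) = 6 (Function('g')(O) = Add(9, -3) = 6)
Function('z')(C) = Pow(Add(400, Pow(C, 2)), Rational(1, 2)) (Function('z')(C) = Pow(Add(Pow(C, 2), Pow(20, 2)), Rational(1, 2)) = Pow(Add(Pow(C, 2), 400), Rational(1, 2)) = Pow(Add(400, Pow(C, 2)), Rational(1, 2)))
Add(Add(Function('z')(Function('g')(4)), Pow(-80260, -1)), -38395) = Add(Add(Pow(Add(400, Pow(6, 2)), Rational(1, 2)), Pow(-80260, -1)), -38395) = Add(Add(Pow(Add(400, 36), Rational(1, 2)), Rational(-1, 80260)), -38395) = Add(Add(Pow(436, Rational(1, 2)), Rational(-1, 80260)), -38395) = Add(Add(Mul(2, Pow(109, Rational(1, 2))), Rational(-1, 80260)), -38395) = Add(Add(Rational(-1, 80260), Mul(2, Pow(109, Rational(1, 2)))), -38395) = Add(Rational(-3081582701, 80260), Mul(2, Pow(109, Rational(1, 2))))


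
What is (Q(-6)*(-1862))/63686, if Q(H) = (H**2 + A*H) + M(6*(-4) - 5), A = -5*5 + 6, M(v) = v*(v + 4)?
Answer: -116375/4549 ≈ -25.583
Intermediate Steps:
M(v) = v*(4 + v)
A = -19 (A = -25 + 6 = -19)
Q(H) = 725 + H**2 - 19*H (Q(H) = (H**2 - 19*H) + (6*(-4) - 5)*(4 + (6*(-4) - 5)) = (H**2 - 19*H) + (-24 - 5)*(4 + (-24 - 5)) = (H**2 - 19*H) - 29*(4 - 29) = (H**2 - 19*H) - 29*(-25) = (H**2 - 19*H) + 725 = 725 + H**2 - 19*H)
(Q(-6)*(-1862))/63686 = ((725 + (-6)**2 - 19*(-6))*(-1862))/63686 = ((725 + 36 + 114)*(-1862))*(1/63686) = (875*(-1862))*(1/63686) = -1629250*1/63686 = -116375/4549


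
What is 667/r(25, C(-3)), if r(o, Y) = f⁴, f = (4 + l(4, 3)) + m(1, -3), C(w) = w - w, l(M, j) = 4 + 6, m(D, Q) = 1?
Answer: 667/50625 ≈ 0.013175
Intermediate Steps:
l(M, j) = 10
C(w) = 0
f = 15 (f = (4 + 10) + 1 = 14 + 1 = 15)
r(o, Y) = 50625 (r(o, Y) = 15⁴ = 50625)
667/r(25, C(-3)) = 667/50625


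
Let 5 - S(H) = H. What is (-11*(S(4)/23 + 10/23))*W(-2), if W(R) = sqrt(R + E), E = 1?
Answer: -121*I/23 ≈ -5.2609*I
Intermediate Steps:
W(R) = sqrt(1 + R) (W(R) = sqrt(R + 1) = sqrt(1 + R))
S(H) = 5 - H
(-11*(S(4)/23 + 10/23))*W(-2) = (-11*((5 - 1*4)/23 + 10/23))*sqrt(1 - 2) = (-11*((5 - 4)*(1/23) + 10*(1/23)))*sqrt(-1) = (-11*(1*(1/23) + 10/23))*I = (-11*(1/23 + 10/23))*I = (-11*11/23)*I = -121*I/23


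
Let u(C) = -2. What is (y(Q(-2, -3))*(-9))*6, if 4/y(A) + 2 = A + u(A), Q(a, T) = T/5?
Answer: 1080/23 ≈ 46.957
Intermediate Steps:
Q(a, T) = T/5 (Q(a, T) = T*(1/5) = T/5)
y(A) = 4/(-4 + A) (y(A) = 4/(-2 + (A - 2)) = 4/(-2 + (-2 + A)) = 4/(-4 + A))
(y(Q(-2, -3))*(-9))*6 = ((4/(-4 + (1/5)*(-3)))*(-9))*6 = ((4/(-4 - 3/5))*(-9))*6 = ((4/(-23/5))*(-9))*6 = ((4*(-5/23))*(-9))*6 = -20/23*(-9)*6 = (180/23)*6 = 1080/23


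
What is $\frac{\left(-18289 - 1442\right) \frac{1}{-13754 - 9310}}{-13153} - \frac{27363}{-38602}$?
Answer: $\frac{1383349949239}{1951722215464} \approx 0.70878$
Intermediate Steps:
$\frac{\left(-18289 - 1442\right) \frac{1}{-13754 - 9310}}{-13153} - \frac{27363}{-38602} = - \frac{19731}{-13754 - 9310} \left(- \frac{1}{13153}\right) - - \frac{27363}{38602} = - \frac{19731}{-13754 - 9310} \left(- \frac{1}{13153}\right) + \frac{27363}{38602} = - \frac{19731}{-23064} \left(- \frac{1}{13153}\right) + \frac{27363}{38602} = \left(-19731\right) \left(- \frac{1}{23064}\right) \left(- \frac{1}{13153}\right) + \frac{27363}{38602} = \frac{6577}{7688} \left(- \frac{1}{13153}\right) + \frac{27363}{38602} = - \frac{6577}{101120264} + \frac{27363}{38602} = \frac{1383349949239}{1951722215464}$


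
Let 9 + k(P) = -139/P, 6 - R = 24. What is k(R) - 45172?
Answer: -813119/18 ≈ -45173.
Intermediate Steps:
R = -18 (R = 6 - 1*24 = 6 - 24 = -18)
k(P) = -9 - 139/P
k(R) - 45172 = (-9 - 139/(-18)) - 45172 = (-9 - 139*(-1/18)) - 45172 = (-9 + 139/18) - 45172 = -23/18 - 45172 = -813119/18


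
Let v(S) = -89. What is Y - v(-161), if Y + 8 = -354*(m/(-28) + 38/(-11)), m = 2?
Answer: 102348/77 ≈ 1329.2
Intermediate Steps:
Y = 95495/77 (Y = -8 - 354*(2/(-28) + 38/(-11)) = -8 - 354*(2*(-1/28) + 38*(-1/11)) = -8 - 354*(-1/14 - 38/11) = -8 - 354*(-543/154) = -8 + 96111/77 = 95495/77 ≈ 1240.2)
Y - v(-161) = 95495/77 - 1*(-89) = 95495/77 + 89 = 102348/77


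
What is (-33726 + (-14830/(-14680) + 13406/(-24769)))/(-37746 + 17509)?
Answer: 1226290391173/735835371404 ≈ 1.6665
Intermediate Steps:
(-33726 + (-14830/(-14680) + 13406/(-24769)))/(-37746 + 17509) = (-33726 + (-14830*(-1/14680) + 13406*(-1/24769)))/(-20237) = (-33726 + (1483/1468 - 13406/24769))*(-1/20237) = (-33726 + 17052419/36360892)*(-1/20237) = -1226290391173/36360892*(-1/20237) = 1226290391173/735835371404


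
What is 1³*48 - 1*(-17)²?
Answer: -241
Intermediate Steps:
1³*48 - 1*(-17)² = 1*48 - 1*289 = 48 - 289 = -241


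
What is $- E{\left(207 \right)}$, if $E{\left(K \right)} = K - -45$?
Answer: $-252$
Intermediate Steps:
$E{\left(K \right)} = 45 + K$ ($E{\left(K \right)} = K + 45 = 45 + K$)
$- E{\left(207 \right)} = - (45 + 207) = \left(-1\right) 252 = -252$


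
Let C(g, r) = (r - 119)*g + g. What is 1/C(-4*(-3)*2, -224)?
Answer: -1/8208 ≈ -0.00012183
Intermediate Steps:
C(g, r) = g + g*(-119 + r) (C(g, r) = (-119 + r)*g + g = g*(-119 + r) + g = g + g*(-119 + r))
1/C(-4*(-3)*2, -224) = 1/((-4*(-3)*2)*(-118 - 224)) = 1/((12*2)*(-342)) = 1/(24*(-342)) = 1/(-8208) = -1/8208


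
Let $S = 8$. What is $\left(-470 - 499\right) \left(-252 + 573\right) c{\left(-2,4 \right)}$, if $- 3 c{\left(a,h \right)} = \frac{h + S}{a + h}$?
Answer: $622098$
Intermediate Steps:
$c{\left(a,h \right)} = - \frac{8 + h}{3 \left(a + h\right)}$ ($c{\left(a,h \right)} = - \frac{\left(h + 8\right) \frac{1}{a + h}}{3} = - \frac{\left(8 + h\right) \frac{1}{a + h}}{3} = - \frac{\frac{1}{a + h} \left(8 + h\right)}{3} = - \frac{8 + h}{3 \left(a + h\right)}$)
$\left(-470 - 499\right) \left(-252 + 573\right) c{\left(-2,4 \right)} = \left(-470 - 499\right) \left(-252 + 573\right) \frac{-8 - 4}{3 \left(-2 + 4\right)} = \left(-969\right) 321 \frac{-8 - 4}{3 \cdot 2} = - 311049 \cdot \frac{1}{3} \cdot \frac{1}{2} \left(-12\right) = \left(-311049\right) \left(-2\right) = 622098$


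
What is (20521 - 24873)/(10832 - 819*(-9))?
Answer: -4352/18203 ≈ -0.23908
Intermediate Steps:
(20521 - 24873)/(10832 - 819*(-9)) = -4352/(10832 + 7371) = -4352/18203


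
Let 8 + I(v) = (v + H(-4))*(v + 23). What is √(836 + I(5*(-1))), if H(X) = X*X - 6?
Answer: 3*√102 ≈ 30.299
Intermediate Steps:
H(X) = -6 + X² (H(X) = X² - 6 = -6 + X²)
I(v) = -8 + (10 + v)*(23 + v) (I(v) = -8 + (v + (-6 + (-4)²))*(v + 23) = -8 + (v + (-6 + 16))*(23 + v) = -8 + (v + 10)*(23 + v) = -8 + (10 + v)*(23 + v))
√(836 + I(5*(-1))) = √(836 + (222 + (5*(-1))² + 33*(5*(-1)))) = √(836 + (222 + (-5)² + 33*(-5))) = √(836 + (222 + 25 - 165)) = √(836 + 82) = √918 = 3*√102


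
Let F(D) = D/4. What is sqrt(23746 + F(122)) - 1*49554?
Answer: -49554 + 11*sqrt(786)/2 ≈ -49400.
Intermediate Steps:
F(D) = D/4 (F(D) = D*(1/4) = D/4)
sqrt(23746 + F(122)) - 1*49554 = sqrt(23746 + (1/4)*122) - 1*49554 = sqrt(23746 + 61/2) - 49554 = sqrt(47553/2) - 49554 = 11*sqrt(786)/2 - 49554 = -49554 + 11*sqrt(786)/2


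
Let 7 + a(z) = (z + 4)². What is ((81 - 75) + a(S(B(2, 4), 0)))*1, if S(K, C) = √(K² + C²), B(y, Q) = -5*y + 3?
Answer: 120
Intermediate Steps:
B(y, Q) = 3 - 5*y
S(K, C) = √(C² + K²)
a(z) = -7 + (4 + z)² (a(z) = -7 + (z + 4)² = -7 + (4 + z)²)
((81 - 75) + a(S(B(2, 4), 0)))*1 = ((81 - 75) + (-7 + (4 + √(0² + (3 - 5*2)²))²))*1 = (6 + (-7 + (4 + √(0 + (3 - 10)²))²))*1 = (6 + (-7 + (4 + √(0 + (-7)²))²))*1 = (6 + (-7 + (4 + √(0 + 49))²))*1 = (6 + (-7 + (4 + √49)²))*1 = (6 + (-7 + (4 + 7)²))*1 = (6 + (-7 + 11²))*1 = (6 + (-7 + 121))*1 = (6 + 114)*1 = 120*1 = 120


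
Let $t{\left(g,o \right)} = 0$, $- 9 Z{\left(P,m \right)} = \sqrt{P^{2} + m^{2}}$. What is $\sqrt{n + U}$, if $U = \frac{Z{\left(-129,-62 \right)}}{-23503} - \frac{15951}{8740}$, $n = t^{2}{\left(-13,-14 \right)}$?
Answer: $\frac{\sqrt{-479977926264135 + 1243308700 \sqrt{20485}}}{16217070} \approx 1.3507 i$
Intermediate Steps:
$Z{\left(P,m \right)} = - \frac{\sqrt{P^{2} + m^{2}}}{9}$
$n = 0$ ($n = 0^{2} = 0$)
$U = - \frac{15951}{8740} + \frac{\sqrt{20485}}{211527}$ ($U = \frac{\left(- \frac{1}{9}\right) \sqrt{\left(-129\right)^{2} + \left(-62\right)^{2}}}{-23503} - \frac{15951}{8740} = - \frac{\sqrt{16641 + 3844}}{9} \left(- \frac{1}{23503}\right) - \frac{15951}{8740} = - \frac{\sqrt{20485}}{9} \left(- \frac{1}{23503}\right) - \frac{15951}{8740} = \frac{\sqrt{20485}}{211527} - \frac{15951}{8740} = - \frac{15951}{8740} + \frac{\sqrt{20485}}{211527} \approx -1.8244$)
$\sqrt{n + U} = \sqrt{0 - \left(\frac{15951}{8740} - \frac{\sqrt{20485}}{211527}\right)} = \sqrt{- \frac{15951}{8740} + \frac{\sqrt{20485}}{211527}}$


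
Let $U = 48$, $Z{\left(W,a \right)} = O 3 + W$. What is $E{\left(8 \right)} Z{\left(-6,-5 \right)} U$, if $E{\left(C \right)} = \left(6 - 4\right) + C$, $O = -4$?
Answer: $-8640$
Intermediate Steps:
$Z{\left(W,a \right)} = -12 + W$ ($Z{\left(W,a \right)} = \left(-4\right) 3 + W = -12 + W$)
$E{\left(C \right)} = 2 + C$
$E{\left(8 \right)} Z{\left(-6,-5 \right)} U = \left(2 + 8\right) \left(-12 - 6\right) 48 = 10 \left(-18\right) 48 = \left(-180\right) 48 = -8640$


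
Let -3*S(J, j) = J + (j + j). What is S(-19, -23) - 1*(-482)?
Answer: 1511/3 ≈ 503.67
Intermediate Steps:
S(J, j) = -2*j/3 - J/3 (S(J, j) = -(J + (j + j))/3 = -(J + 2*j)/3 = -2*j/3 - J/3)
S(-19, -23) - 1*(-482) = (-⅔*(-23) - ⅓*(-19)) - 1*(-482) = (46/3 + 19/3) + 482 = 65/3 + 482 = 1511/3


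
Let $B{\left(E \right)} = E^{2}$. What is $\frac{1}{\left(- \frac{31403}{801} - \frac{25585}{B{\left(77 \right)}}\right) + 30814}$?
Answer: $\frac{678447}{20876139862} \approx 3.2499 \cdot 10^{-5}$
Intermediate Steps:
$\frac{1}{\left(- \frac{31403}{801} - \frac{25585}{B{\left(77 \right)}}\right) + 30814} = \frac{1}{\left(- \frac{31403}{801} - \frac{25585}{77^{2}}\right) + 30814} = \frac{1}{\left(\left(-31403\right) \frac{1}{801} - \frac{25585}{5929}\right) + 30814} = \frac{1}{\left(- \frac{31403}{801} - \frac{3655}{847}\right) + 30814} = \frac{1}{- \frac{29525996}{678447} + 30814} = \frac{1}{\frac{20876139862}{678447}} = \frac{678447}{20876139862}$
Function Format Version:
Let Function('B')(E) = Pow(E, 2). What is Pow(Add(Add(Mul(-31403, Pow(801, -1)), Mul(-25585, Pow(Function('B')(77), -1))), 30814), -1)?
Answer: Rational(678447, 20876139862) ≈ 3.2499e-5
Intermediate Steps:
Pow(Add(Add(Mul(-31403, Pow(801, -1)), Mul(-25585, Pow(Function('B')(77), -1))), 30814), -1) = Pow(Add(Add(Mul(-31403, Pow(801, -1)), Mul(-25585, Pow(Pow(77, 2), -1))), 30814), -1) = Pow(Add(Add(Mul(-31403, Rational(1, 801)), Mul(-25585, Pow(5929, -1))), 30814), -1) = Pow(Add(Add(Rational(-31403, 801), Mul(-25585, Rational(1, 5929))), 30814), -1) = Pow(Add(Add(Rational(-31403, 801), Rational(-3655, 847)), 30814), -1) = Pow(Add(Rational(-29525996, 678447), 30814), -1) = Pow(Rational(20876139862, 678447), -1) = Rational(678447, 20876139862)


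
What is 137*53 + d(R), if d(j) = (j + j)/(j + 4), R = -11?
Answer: 50849/7 ≈ 7264.1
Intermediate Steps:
d(j) = 2*j/(4 + j) (d(j) = (2*j)/(4 + j) = 2*j/(4 + j))
137*53 + d(R) = 137*53 + 2*(-11)/(4 - 11) = 7261 + 2*(-11)/(-7) = 7261 + 2*(-11)*(-⅐) = 7261 + 22/7 = 50849/7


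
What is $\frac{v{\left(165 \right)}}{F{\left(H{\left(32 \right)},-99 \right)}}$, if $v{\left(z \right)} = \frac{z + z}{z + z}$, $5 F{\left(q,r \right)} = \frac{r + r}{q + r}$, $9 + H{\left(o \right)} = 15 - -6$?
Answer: $\frac{145}{66} \approx 2.197$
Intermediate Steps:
$H{\left(o \right)} = 12$ ($H{\left(o \right)} = -9 + \left(15 - -6\right) = -9 + \left(15 + 6\right) = -9 + 21 = 12$)
$F{\left(q,r \right)} = \frac{2 r}{5 \left(q + r\right)}$ ($F{\left(q,r \right)} = \frac{\left(r + r\right) \frac{1}{q + r}}{5} = \frac{2 r \frac{1}{q + r}}{5} = \frac{2 r}{5 \left(q + r\right)}$)
$v{\left(z \right)} = 1$ ($v{\left(z \right)} = \frac{2 z}{2 z} = 2 z \frac{1}{2 z} = 1$)
$\frac{v{\left(165 \right)}}{F{\left(H{\left(32 \right)},-99 \right)}} = 1 \frac{1}{\frac{2}{5} \left(-99\right) \frac{1}{12 - 99}} = 1 \frac{1}{\frac{2}{5} \left(-99\right) \frac{1}{-87}} = 1 \frac{1}{\frac{2}{5} \left(-99\right) \left(- \frac{1}{87}\right)} = 1 \frac{1}{\frac{66}{145}} = 1 \cdot \frac{145}{66} = \frac{145}{66}$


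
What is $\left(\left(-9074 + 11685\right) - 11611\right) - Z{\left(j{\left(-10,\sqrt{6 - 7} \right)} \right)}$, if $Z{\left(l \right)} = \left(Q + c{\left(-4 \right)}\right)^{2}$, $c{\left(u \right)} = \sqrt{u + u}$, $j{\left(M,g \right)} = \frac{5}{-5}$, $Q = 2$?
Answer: $-8996 - 8 i \sqrt{2} \approx -8996.0 - 11.314 i$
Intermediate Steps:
$j{\left(M,g \right)} = -1$ ($j{\left(M,g \right)} = 5 \left(- \frac{1}{5}\right) = -1$)
$c{\left(u \right)} = \sqrt{2} \sqrt{u}$ ($c{\left(u \right)} = \sqrt{2 u} = \sqrt{2} \sqrt{u}$)
$Z{\left(l \right)} = \left(2 + 2 i \sqrt{2}\right)^{2}$ ($Z{\left(l \right)} = \left(2 + \sqrt{2} \sqrt{-4}\right)^{2} = \left(2 + \sqrt{2} \cdot 2 i\right)^{2} = \left(2 + 2 i \sqrt{2}\right)^{2}$)
$\left(\left(-9074 + 11685\right) - 11611\right) - Z{\left(j{\left(-10,\sqrt{6 - 7} \right)} \right)} = \left(\left(-9074 + 11685\right) - 11611\right) - \left(-4 + 8 i \sqrt{2}\right) = \left(2611 - 11611\right) + \left(4 - 8 i \sqrt{2}\right) = -9000 + \left(4 - 8 i \sqrt{2}\right) = -8996 - 8 i \sqrt{2}$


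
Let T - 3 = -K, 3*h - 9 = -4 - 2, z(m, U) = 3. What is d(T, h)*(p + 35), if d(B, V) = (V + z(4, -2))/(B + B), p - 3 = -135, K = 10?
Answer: 194/7 ≈ 27.714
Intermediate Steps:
p = -132 (p = 3 - 135 = -132)
h = 1 (h = 3 + (-4 - 2)/3 = 3 + (1/3)*(-6) = 3 - 2 = 1)
T = -7 (T = 3 - 1*10 = 3 - 10 = -7)
d(B, V) = (3 + V)/(2*B) (d(B, V) = (V + 3)/(B + B) = (3 + V)/((2*B)) = (3 + V)*(1/(2*B)) = (3 + V)/(2*B))
d(T, h)*(p + 35) = ((1/2)*(3 + 1)/(-7))*(-132 + 35) = ((1/2)*(-1/7)*4)*(-97) = -2/7*(-97) = 194/7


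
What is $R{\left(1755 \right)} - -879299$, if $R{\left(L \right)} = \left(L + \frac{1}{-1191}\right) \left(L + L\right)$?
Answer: $\frac{2794620383}{397} \approx 7.0393 \cdot 10^{6}$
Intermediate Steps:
$R{\left(L \right)} = 2 L \left(- \frac{1}{1191} + L\right)$ ($R{\left(L \right)} = \left(L - \frac{1}{1191}\right) 2 L = \left(- \frac{1}{1191} + L\right) 2 L = 2 L \left(- \frac{1}{1191} + L\right)$)
$R{\left(1755 \right)} - -879299 = \frac{2}{1191} \cdot 1755 \left(-1 + 1191 \cdot 1755\right) - -879299 = \frac{2}{1191} \cdot 1755 \left(-1 + 2090205\right) + \left(-166412 + 1045711\right) = \frac{2}{1191} \cdot 1755 \cdot 2090204 + 879299 = \frac{2445538680}{397} + 879299 = \frac{2794620383}{397}$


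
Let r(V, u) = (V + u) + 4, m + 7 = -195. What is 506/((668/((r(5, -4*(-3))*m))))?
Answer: -536613/167 ≈ -3213.3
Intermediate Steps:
m = -202 (m = -7 - 195 = -202)
r(V, u) = 4 + V + u
506/((668/((r(5, -4*(-3))*m)))) = 506/((668/(((4 + 5 - 4*(-3))*(-202))))) = 506/((668/(((4 + 5 + 12)*(-202))))) = 506/((668/((21*(-202))))) = 506/((668/(-4242))) = 506/((668*(-1/4242))) = 506/(-334/2121) = 506*(-2121/334) = -536613/167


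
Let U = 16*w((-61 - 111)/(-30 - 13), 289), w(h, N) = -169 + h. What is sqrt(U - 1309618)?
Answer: I*sqrt(1312258) ≈ 1145.5*I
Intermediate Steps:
U = -2640 (U = 16*(-169 + (-61 - 111)/(-30 - 13)) = 16*(-169 - 172/(-43)) = 16*(-169 - 172*(-1/43)) = 16*(-169 + 4) = 16*(-165) = -2640)
sqrt(U - 1309618) = sqrt(-2640 - 1309618) = sqrt(-1312258) = I*sqrt(1312258)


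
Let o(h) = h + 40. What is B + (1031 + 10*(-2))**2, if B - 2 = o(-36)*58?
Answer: 1022355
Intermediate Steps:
o(h) = 40 + h
B = 234 (B = 2 + (40 - 36)*58 = 2 + 4*58 = 2 + 232 = 234)
B + (1031 + 10*(-2))**2 = 234 + (1031 + 10*(-2))**2 = 234 + (1031 - 20)**2 = 234 + 1011**2 = 234 + 1022121 = 1022355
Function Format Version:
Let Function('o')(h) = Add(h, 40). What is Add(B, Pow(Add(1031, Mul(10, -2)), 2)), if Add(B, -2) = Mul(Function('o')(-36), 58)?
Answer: 1022355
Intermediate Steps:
Function('o')(h) = Add(40, h)
B = 234 (B = Add(2, Mul(Add(40, -36), 58)) = Add(2, Mul(4, 58)) = Add(2, 232) = 234)
Add(B, Pow(Add(1031, Mul(10, -2)), 2)) = Add(234, Pow(Add(1031, Mul(10, -2)), 2)) = Add(234, Pow(Add(1031, -20), 2)) = Add(234, Pow(1011, 2)) = Add(234, 1022121) = 1022355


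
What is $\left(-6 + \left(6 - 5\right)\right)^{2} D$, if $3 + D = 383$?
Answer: $9500$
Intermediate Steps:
$D = 380$ ($D = -3 + 383 = 380$)
$\left(-6 + \left(6 - 5\right)\right)^{2} D = \left(-6 + \left(6 - 5\right)\right)^{2} \cdot 380 = \left(-6 + 1\right)^{2} \cdot 380 = \left(-5\right)^{2} \cdot 380 = 25 \cdot 380 = 9500$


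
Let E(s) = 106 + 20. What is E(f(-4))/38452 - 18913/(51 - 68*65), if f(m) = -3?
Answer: 363896585/83998394 ≈ 4.3322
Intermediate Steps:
E(s) = 126
E(f(-4))/38452 - 18913/(51 - 68*65) = 126/38452 - 18913/(51 - 68*65) = 126*(1/38452) - 18913/(51 - 4420) = 63/19226 - 18913/(-4369) = 63/19226 - 18913*(-1/4369) = 63/19226 + 18913/4369 = 363896585/83998394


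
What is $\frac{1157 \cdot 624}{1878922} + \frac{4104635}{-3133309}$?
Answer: $- \frac{2725070085679}{2943621606449} \approx -0.92575$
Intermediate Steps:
$\frac{1157 \cdot 624}{1878922} + \frac{4104635}{-3133309} = 721968 \cdot \frac{1}{1878922} + 4104635 \left(- \frac{1}{3133309}\right) = \frac{360984}{939461} - \frac{4104635}{3133309} = - \frac{2725070085679}{2943621606449}$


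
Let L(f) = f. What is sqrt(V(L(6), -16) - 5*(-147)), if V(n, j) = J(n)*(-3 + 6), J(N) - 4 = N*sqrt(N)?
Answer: 3*sqrt(83 + 2*sqrt(6)) ≈ 28.126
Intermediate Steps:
J(N) = 4 + N**(3/2) (J(N) = 4 + N*sqrt(N) = 4 + N**(3/2))
V(n, j) = 12 + 3*n**(3/2) (V(n, j) = (4 + n**(3/2))*(-3 + 6) = (4 + n**(3/2))*3 = 12 + 3*n**(3/2))
sqrt(V(L(6), -16) - 5*(-147)) = sqrt((12 + 3*6**(3/2)) - 5*(-147)) = sqrt((12 + 3*(6*sqrt(6))) + 735) = sqrt((12 + 18*sqrt(6)) + 735) = sqrt(747 + 18*sqrt(6))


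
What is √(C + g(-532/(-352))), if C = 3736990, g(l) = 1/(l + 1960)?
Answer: 39*√73204827728774/172613 ≈ 1933.1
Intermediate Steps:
g(l) = 1/(1960 + l)
√(C + g(-532/(-352))) = √(3736990 + 1/(1960 - 532/(-352))) = √(3736990 + 1/(1960 - 532*(-1/352))) = √(3736990 + 1/(1960 + 133/88)) = √(3736990 + 1/(172613/88)) = √(3736990 + 88/172613) = √(645053054958/172613) = 39*√73204827728774/172613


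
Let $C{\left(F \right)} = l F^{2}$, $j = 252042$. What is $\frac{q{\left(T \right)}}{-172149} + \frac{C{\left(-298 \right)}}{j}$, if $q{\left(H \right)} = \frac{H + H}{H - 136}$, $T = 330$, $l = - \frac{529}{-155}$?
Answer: $\frac{130739268557308}{108725046851505} \approx 1.2025$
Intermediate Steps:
$l = \frac{529}{155}$ ($l = \left(-529\right) \left(- \frac{1}{155}\right) = \frac{529}{155} \approx 3.4129$)
$C{\left(F \right)} = \frac{529 F^{2}}{155}$
$q{\left(H \right)} = \frac{2 H}{-136 + H}$
$\frac{q{\left(T \right)}}{-172149} + \frac{C{\left(-298 \right)}}{j} = \frac{2 \cdot 330 \frac{1}{-136 + 330}}{-172149} + \frac{\frac{529}{155} \left(-298\right)^{2}}{252042} = 2 \cdot 330 \cdot \frac{1}{194} \left(- \frac{1}{172149}\right) + \frac{529}{155} \cdot 88804 \cdot \frac{1}{252042} = 2 \cdot 330 \cdot \frac{1}{194} \left(- \frac{1}{172149}\right) + \frac{46977316}{155} \cdot \frac{1}{252042} = \frac{330}{97} \left(- \frac{1}{172149}\right) + \frac{23488658}{19533255} = - \frac{110}{5566151} + \frac{23488658}{19533255} = \frac{130739268557308}{108725046851505}$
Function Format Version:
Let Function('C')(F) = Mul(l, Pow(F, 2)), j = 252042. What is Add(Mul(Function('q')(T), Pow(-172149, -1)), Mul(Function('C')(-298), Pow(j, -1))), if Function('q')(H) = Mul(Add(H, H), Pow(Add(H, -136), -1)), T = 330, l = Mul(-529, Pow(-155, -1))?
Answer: Rational(130739268557308, 108725046851505) ≈ 1.2025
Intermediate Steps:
l = Rational(529, 155) (l = Mul(-529, Rational(-1, 155)) = Rational(529, 155) ≈ 3.4129)
Function('C')(F) = Mul(Rational(529, 155), Pow(F, 2))
Function('q')(H) = Mul(2, H, Pow(Add(-136, H), -1)) (Function('q')(H) = Mul(Mul(2, H), Pow(Add(-136, H), -1)) = Mul(2, H, Pow(Add(-136, H), -1)))
Add(Mul(Function('q')(T), Pow(-172149, -1)), Mul(Function('C')(-298), Pow(j, -1))) = Add(Mul(Mul(2, 330, Pow(Add(-136, 330), -1)), Pow(-172149, -1)), Mul(Mul(Rational(529, 155), Pow(-298, 2)), Pow(252042, -1))) = Add(Mul(Mul(2, 330, Pow(194, -1)), Rational(-1, 172149)), Mul(Mul(Rational(529, 155), 88804), Rational(1, 252042))) = Add(Mul(Mul(2, 330, Rational(1, 194)), Rational(-1, 172149)), Mul(Rational(46977316, 155), Rational(1, 252042))) = Add(Mul(Rational(330, 97), Rational(-1, 172149)), Rational(23488658, 19533255)) = Add(Rational(-110, 5566151), Rational(23488658, 19533255)) = Rational(130739268557308, 108725046851505)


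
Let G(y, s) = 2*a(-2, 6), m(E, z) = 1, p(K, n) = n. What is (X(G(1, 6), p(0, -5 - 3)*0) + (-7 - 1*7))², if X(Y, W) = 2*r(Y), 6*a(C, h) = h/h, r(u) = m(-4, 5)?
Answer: 144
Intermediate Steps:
r(u) = 1
a(C, h) = ⅙ (a(C, h) = (h/h)/6 = (⅙)*1 = ⅙)
G(y, s) = ⅓ (G(y, s) = 2*(⅙) = ⅓)
X(Y, W) = 2 (X(Y, W) = 2*1 = 2)
(X(G(1, 6), p(0, -5 - 3)*0) + (-7 - 1*7))² = (2 + (-7 - 1*7))² = (2 + (-7 - 7))² = (2 - 14)² = (-12)² = 144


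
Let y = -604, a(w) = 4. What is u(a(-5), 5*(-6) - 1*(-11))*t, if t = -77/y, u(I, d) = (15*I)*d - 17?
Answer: -89089/604 ≈ -147.50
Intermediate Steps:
u(I, d) = -17 + 15*I*d (u(I, d) = 15*I*d - 17 = -17 + 15*I*d)
t = 77/604 (t = -77/(-604) = -77*(-1/604) = 77/604 ≈ 0.12748)
u(a(-5), 5*(-6) - 1*(-11))*t = (-17 + 15*4*(5*(-6) - 1*(-11)))*(77/604) = (-17 + 15*4*(-30 + 11))*(77/604) = (-17 + 15*4*(-19))*(77/604) = (-17 - 1140)*(77/604) = -1157*77/604 = -89089/604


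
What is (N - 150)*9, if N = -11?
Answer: -1449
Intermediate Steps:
(N - 150)*9 = (-11 - 150)*9 = -161*9 = -1449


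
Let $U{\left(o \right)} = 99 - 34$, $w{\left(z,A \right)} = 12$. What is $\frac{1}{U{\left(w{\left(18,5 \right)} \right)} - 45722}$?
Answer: $- \frac{1}{45657} \approx -2.1902 \cdot 10^{-5}$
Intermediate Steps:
$U{\left(o \right)} = 65$ ($U{\left(o \right)} = 99 - 34 = 65$)
$\frac{1}{U{\left(w{\left(18,5 \right)} \right)} - 45722} = \frac{1}{65 - 45722} = \frac{1}{-45657} = - \frac{1}{45657}$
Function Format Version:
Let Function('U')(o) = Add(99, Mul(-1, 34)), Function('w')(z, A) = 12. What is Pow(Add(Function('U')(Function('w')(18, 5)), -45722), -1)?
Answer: Rational(-1, 45657) ≈ -2.1902e-5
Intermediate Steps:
Function('U')(o) = 65 (Function('U')(o) = Add(99, -34) = 65)
Pow(Add(Function('U')(Function('w')(18, 5)), -45722), -1) = Pow(Add(65, -45722), -1) = Pow(-45657, -1) = Rational(-1, 45657)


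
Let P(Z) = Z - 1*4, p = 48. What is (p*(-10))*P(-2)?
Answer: 2880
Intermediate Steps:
P(Z) = -4 + Z (P(Z) = Z - 4 = -4 + Z)
(p*(-10))*P(-2) = (48*(-10))*(-4 - 2) = -480*(-6) = 2880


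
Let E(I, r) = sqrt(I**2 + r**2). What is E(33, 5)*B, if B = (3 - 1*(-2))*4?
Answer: 20*sqrt(1114) ≈ 667.53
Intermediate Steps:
B = 20 (B = (3 + 2)*4 = 5*4 = 20)
E(33, 5)*B = sqrt(33**2 + 5**2)*20 = sqrt(1089 + 25)*20 = sqrt(1114)*20 = 20*sqrt(1114)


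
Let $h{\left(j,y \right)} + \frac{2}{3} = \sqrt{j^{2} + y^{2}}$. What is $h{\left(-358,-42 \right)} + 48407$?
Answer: $\frac{145219}{3} + 2 \sqrt{32482} \approx 48767.0$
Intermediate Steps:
$h{\left(j,y \right)} = - \frac{2}{3} + \sqrt{j^{2} + y^{2}}$
$h{\left(-358,-42 \right)} + 48407 = \left(- \frac{2}{3} + \sqrt{\left(-358\right)^{2} + \left(-42\right)^{2}}\right) + 48407 = \left(- \frac{2}{3} + \sqrt{128164 + 1764}\right) + 48407 = \left(- \frac{2}{3} + \sqrt{129928}\right) + 48407 = \left(- \frac{2}{3} + 2 \sqrt{32482}\right) + 48407 = \frac{145219}{3} + 2 \sqrt{32482}$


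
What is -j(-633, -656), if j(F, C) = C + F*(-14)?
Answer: -8206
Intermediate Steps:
j(F, C) = C - 14*F
-j(-633, -656) = -(-656 - 14*(-633)) = -(-656 + 8862) = -1*8206 = -8206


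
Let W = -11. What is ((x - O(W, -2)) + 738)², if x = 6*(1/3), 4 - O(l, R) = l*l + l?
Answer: 715716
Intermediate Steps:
O(l, R) = 4 - l - l² (O(l, R) = 4 - (l*l + l) = 4 - (l² + l) = 4 - (l + l²) = 4 + (-l - l²) = 4 - l - l²)
x = 2 (x = 6*(1*(⅓)) = 6*(⅓) = 2)
((x - O(W, -2)) + 738)² = ((2 - (4 - 1*(-11) - 1*(-11)²)) + 738)² = ((2 - (4 + 11 - 1*121)) + 738)² = ((2 - (4 + 11 - 121)) + 738)² = ((2 - 1*(-106)) + 738)² = ((2 + 106) + 738)² = (108 + 738)² = 846² = 715716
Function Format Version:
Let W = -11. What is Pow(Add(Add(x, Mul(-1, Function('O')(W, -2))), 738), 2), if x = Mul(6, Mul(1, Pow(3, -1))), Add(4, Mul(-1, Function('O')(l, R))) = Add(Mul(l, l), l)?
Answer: 715716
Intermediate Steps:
Function('O')(l, R) = Add(4, Mul(-1, l), Mul(-1, Pow(l, 2))) (Function('O')(l, R) = Add(4, Mul(-1, Add(Mul(l, l), l))) = Add(4, Mul(-1, Add(Pow(l, 2), l))) = Add(4, Mul(-1, Add(l, Pow(l, 2)))) = Add(4, Add(Mul(-1, l), Mul(-1, Pow(l, 2)))) = Add(4, Mul(-1, l), Mul(-1, Pow(l, 2))))
x = 2 (x = Mul(6, Mul(1, Rational(1, 3))) = Mul(6, Rational(1, 3)) = 2)
Pow(Add(Add(x, Mul(-1, Function('O')(W, -2))), 738), 2) = Pow(Add(Add(2, Mul(-1, Add(4, Mul(-1, -11), Mul(-1, Pow(-11, 2))))), 738), 2) = Pow(Add(Add(2, Mul(-1, Add(4, 11, Mul(-1, 121)))), 738), 2) = Pow(Add(Add(2, Mul(-1, Add(4, 11, -121))), 738), 2) = Pow(Add(Add(2, Mul(-1, -106)), 738), 2) = Pow(Add(Add(2, 106), 738), 2) = Pow(Add(108, 738), 2) = Pow(846, 2) = 715716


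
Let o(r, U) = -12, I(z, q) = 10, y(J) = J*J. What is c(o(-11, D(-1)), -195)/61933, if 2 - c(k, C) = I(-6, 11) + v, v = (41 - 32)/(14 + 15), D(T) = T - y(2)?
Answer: -241/1796057 ≈ -0.00013418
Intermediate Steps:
y(J) = J**2
D(T) = -4 + T (D(T) = T - 1*2**2 = T - 1*4 = T - 4 = -4 + T)
v = 9/29 ≈ 0.31034
c(k, C) = -241/29 (c(k, C) = 2 - (10 + 9/29) = 2 - 1*299/29 = 2 - 299/29 = -241/29)
c(o(-11, D(-1)), -195)/61933 = -241/29/61933 = -241/29*1/61933 = -241/1796057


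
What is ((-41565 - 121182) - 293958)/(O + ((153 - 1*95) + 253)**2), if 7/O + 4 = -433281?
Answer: -65961141975/13969252826 ≈ -4.7219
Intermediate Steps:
O = -7/433285 (O = 7/(-4 - 433281) = 7/(-433285) = 7*(-1/433285) = -7/433285 ≈ -1.6156e-5)
((-41565 - 121182) - 293958)/(O + ((153 - 1*95) + 253)**2) = ((-41565 - 121182) - 293958)/(-7/433285 + ((153 - 1*95) + 253)**2) = (-162747 - 293958)/(-7/433285 + ((153 - 95) + 253)**2) = -456705/(-7/433285 + (58 + 253)**2) = -456705/(-7/433285 + 311**2) = -456705/(-7/433285 + 96721) = -456705/41907758478/433285 = -456705*433285/41907758478 = -65961141975/13969252826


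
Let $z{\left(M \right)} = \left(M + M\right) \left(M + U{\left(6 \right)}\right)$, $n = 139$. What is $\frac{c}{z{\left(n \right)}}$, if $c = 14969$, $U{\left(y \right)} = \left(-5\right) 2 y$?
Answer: $\frac{14969}{21962} \approx 0.68159$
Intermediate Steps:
$U{\left(y \right)} = - 10 y$
$z{\left(M \right)} = 2 M \left(-60 + M\right)$ ($z{\left(M \right)} = \left(M + M\right) \left(M - 60\right) = 2 M \left(M - 60\right) = 2 M \left(-60 + M\right)$)
$\frac{c}{z{\left(n \right)}} = \frac{14969}{2 \cdot 139 \left(-60 + 139\right)} = \frac{14969}{2 \cdot 139 \cdot 79} = \frac{14969}{21962}$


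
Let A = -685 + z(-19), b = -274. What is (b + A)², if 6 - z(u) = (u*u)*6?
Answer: 9728161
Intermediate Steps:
z(u) = 6 - 6*u² (z(u) = 6 - u*u*6 = 6 - u²*6 = 6 - 6*u²)
A = -2845 (A = -685 + (6 - 6*(-19)²) = -685 + (6 - 6*361) = -685 + (6 - 2166) = -685 - 2160 = -2845)
(b + A)² = (-274 - 2845)² = (-3119)² = 9728161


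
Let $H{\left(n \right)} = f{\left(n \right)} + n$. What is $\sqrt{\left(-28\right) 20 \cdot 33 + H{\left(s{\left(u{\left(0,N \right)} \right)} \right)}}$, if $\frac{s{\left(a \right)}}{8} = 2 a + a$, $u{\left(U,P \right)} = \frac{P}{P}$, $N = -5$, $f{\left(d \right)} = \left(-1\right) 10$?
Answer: $i \sqrt{18466} \approx 135.89 i$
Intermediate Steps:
$f{\left(d \right)} = -10$
$u{\left(U,P \right)} = 1$
$s{\left(a \right)} = 24 a$ ($s{\left(a \right)} = 8 \left(2 a + a\right) = 8 \cdot 3 a = 24 a$)
$H{\left(n \right)} = -10 + n$
$\sqrt{\left(-28\right) 20 \cdot 33 + H{\left(s{\left(u{\left(0,N \right)} \right)} \right)}} = \sqrt{\left(-28\right) 20 \cdot 33 + \left(-10 + 24 \cdot 1\right)} = \sqrt{\left(-560\right) 33 + \left(-10 + 24\right)} = \sqrt{-18480 + 14} = \sqrt{-18466} = i \sqrt{18466}$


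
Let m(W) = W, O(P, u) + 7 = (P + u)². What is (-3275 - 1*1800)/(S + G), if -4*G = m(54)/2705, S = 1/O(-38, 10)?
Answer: 21333117750/15569 ≈ 1.3702e+6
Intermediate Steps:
O(P, u) = -7 + (P + u)²
S = 1/777 (S = 1/(-7 + (-38 + 10)²) = 1/(-7 + (-28)²) = 1/(-7 + 784) = 1/777 ≈ 0.0012870)
G = -27/5410 (G = -27/(2*2705) = -¼*54/2705 = -27/5410 ≈ -0.0049908)
(-3275 - 1*1800)/(S + G) = (-3275 - 1*1800)/(1/777 - 27/5410) = (-3275 - 1800)/(-15569/4203570) = -5075*(-4203570/15569) = 21333117750/15569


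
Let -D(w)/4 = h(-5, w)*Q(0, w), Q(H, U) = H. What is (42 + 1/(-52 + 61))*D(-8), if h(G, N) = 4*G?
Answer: 0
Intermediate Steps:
D(w) = 0 (D(w) = -4*4*(-5)*0 = -(-80)*0 = -4*0 = 0)
(42 + 1/(-52 + 61))*D(-8) = (42 + 1/(-52 + 61))*0 = (42 + 1/9)*0 = (379/9)*0 = 0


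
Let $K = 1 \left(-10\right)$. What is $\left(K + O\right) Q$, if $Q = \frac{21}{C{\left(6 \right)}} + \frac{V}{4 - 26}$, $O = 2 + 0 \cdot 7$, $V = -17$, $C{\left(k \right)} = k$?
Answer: $- \frac{376}{11} \approx -34.182$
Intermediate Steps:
$O = 2$ ($O = 2 + 0 = 2$)
$K = -10$
$Q = \frac{47}{11}$ ($Q = \frac{21}{6} - \frac{17}{4 - 26} = 21 \cdot \frac{1}{6} - \frac{17}{4 - 26} = \frac{7}{2} - \frac{17}{-22} = \frac{7}{2} - - \frac{17}{22} = \frac{7}{2} + \frac{17}{22} = \frac{47}{11} \approx 4.2727$)
$\left(K + O\right) Q = \left(-10 + 2\right) \frac{47}{11} = \left(-8\right) \frac{47}{11} = - \frac{376}{11}$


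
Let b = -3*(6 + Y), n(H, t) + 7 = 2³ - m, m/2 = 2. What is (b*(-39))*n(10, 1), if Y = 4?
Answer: -3510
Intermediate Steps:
m = 4 (m = 2*2 = 4)
n(H, t) = -3 (n(H, t) = -7 + (2³ - 1*4) = -7 + (8 - 4) = -7 + 4 = -3)
b = -30 (b = -3*(6 + 4) = -3*10 = -30)
(b*(-39))*n(10, 1) = -30*(-39)*(-3) = 1170*(-3) = -3510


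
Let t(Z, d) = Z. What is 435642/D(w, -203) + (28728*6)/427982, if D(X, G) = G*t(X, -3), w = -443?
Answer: 3481858902/663586091 ≈ 5.2470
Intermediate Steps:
D(X, G) = G*X
435642/D(w, -203) + (28728*6)/427982 = 435642/((-203*(-443))) + (28728*6)/427982 = 435642/89929 + 172368*(1/427982) = 435642*(1/89929) + 86184/213991 = 435642/89929 + 86184/213991 = 3481858902/663586091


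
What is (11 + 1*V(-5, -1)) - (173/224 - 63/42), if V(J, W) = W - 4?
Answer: 1507/224 ≈ 6.7277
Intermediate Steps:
V(J, W) = -4 + W
(11 + 1*V(-5, -1)) - (173/224 - 63/42) = (11 + 1*(-4 - 1)) - (173/224 - 63/42) = (11 + 1*(-5)) - (173*(1/224) - 63*1/42) = (11 - 5) - (173/224 - 3/2) = 6 - 1*(-163/224) = 6 + 163/224 = 1507/224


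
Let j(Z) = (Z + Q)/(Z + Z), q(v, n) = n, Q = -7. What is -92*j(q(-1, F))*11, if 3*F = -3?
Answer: -4048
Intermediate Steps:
F = -1 (F = (⅓)*(-3) = -1)
j(Z) = (-7 + Z)/(2*Z) (j(Z) = (Z - 7)/(Z + Z) = (-7 + Z)/((2*Z)) = (-7 + Z)*(1/(2*Z)) = (-7 + Z)/(2*Z))
-92*j(q(-1, F))*11 = -46*(-7 - 1)/(-1)*11 = -46*(-1)*(-8)*11 = -92*4*11 = -368*11 = -4048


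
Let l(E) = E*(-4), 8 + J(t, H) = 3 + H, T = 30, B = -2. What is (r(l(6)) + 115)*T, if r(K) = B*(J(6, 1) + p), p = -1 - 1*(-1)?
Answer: 3690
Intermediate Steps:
p = 0 (p = -1 + 1 = 0)
J(t, H) = -5 + H (J(t, H) = -8 + (3 + H) = -5 + H)
l(E) = -4*E
r(K) = 8 (r(K) = -2*((-5 + 1) + 0) = -2*(-4 + 0) = -2*(-4) = 8)
(r(l(6)) + 115)*T = (8 + 115)*30 = 123*30 = 3690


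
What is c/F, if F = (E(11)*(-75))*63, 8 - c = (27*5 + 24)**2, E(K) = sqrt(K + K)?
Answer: 25273*sqrt(22)/103950 ≈ 1.1404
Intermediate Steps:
E(K) = sqrt(2)*sqrt(K) (E(K) = sqrt(2*K) = sqrt(2)*sqrt(K))
c = -25273 (c = 8 - (27*5 + 24)**2 = 8 - (135 + 24)**2 = 8 - 1*159**2 = 8 - 1*25281 = 8 - 25281 = -25273)
F = -4725*sqrt(22) (F = ((sqrt(2)*sqrt(11))*(-75))*63 = (sqrt(22)*(-75))*63 = -75*sqrt(22)*63 = -4725*sqrt(22) ≈ -22162.)
c/F = -25273*(-sqrt(22)/103950) = -(-25273)*sqrt(22)/103950 = 25273*sqrt(22)/103950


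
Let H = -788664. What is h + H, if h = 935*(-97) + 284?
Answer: -879075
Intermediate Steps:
h = -90411 (h = -90695 + 284 = -90411)
h + H = -90411 - 788664 = -879075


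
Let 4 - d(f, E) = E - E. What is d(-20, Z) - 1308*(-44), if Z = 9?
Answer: 57556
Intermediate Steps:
d(f, E) = 4 (d(f, E) = 4 - (E - E) = 4 - 1*0 = 4 + 0 = 4)
d(-20, Z) - 1308*(-44) = 4 - 1308*(-44) = 4 + 57552 = 57556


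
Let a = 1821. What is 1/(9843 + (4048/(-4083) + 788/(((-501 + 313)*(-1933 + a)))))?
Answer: 21492912/211534228495 ≈ 0.00010160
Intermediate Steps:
1/(9843 + (4048/(-4083) + 788/(((-501 + 313)*(-1933 + a))))) = 1/(9843 + (4048/(-4083) + 788/(((-501 + 313)*(-1933 + 1821))))) = 1/(9843 + (4048*(-1/4083) + 788/((-188*(-112))))) = 1/(9843 + (-4048/4083 + 788/21056)) = 1/(9843 + (-4048/4083 + 788*(1/21056))) = 1/(9843 + (-4048/4083 + 197/5264)) = 1/(9843 - 20504321/21492912) = 1/(211534228495/21492912) = 21492912/211534228495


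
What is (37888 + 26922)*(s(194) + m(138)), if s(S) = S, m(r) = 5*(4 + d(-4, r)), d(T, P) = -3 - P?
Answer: -31821710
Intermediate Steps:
m(r) = 5 - 5*r (m(r) = 5*(4 + (-3 - r)) = 5*(1 - r) = 5 - 5*r)
(37888 + 26922)*(s(194) + m(138)) = (37888 + 26922)*(194 + (5 - 5*138)) = 64810*(194 + (5 - 690)) = 64810*(194 - 685) = 64810*(-491) = -31821710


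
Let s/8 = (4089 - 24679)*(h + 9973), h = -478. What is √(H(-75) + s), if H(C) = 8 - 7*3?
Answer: I*√1564016413 ≈ 39548.0*I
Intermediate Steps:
s = -1564016400 (s = 8*((4089 - 24679)*(-478 + 9973)) = 8*(-20590*9495) = 8*(-195502050) = -1564016400)
H(C) = -13 (H(C) = 8 - 21 = -13)
√(H(-75) + s) = √(-13 - 1564016400) = √(-1564016413) = I*√1564016413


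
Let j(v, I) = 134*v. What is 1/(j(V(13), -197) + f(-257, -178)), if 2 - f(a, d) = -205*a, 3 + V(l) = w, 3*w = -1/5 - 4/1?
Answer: -5/266363 ≈ -1.8771e-5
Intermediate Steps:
w = -7/5 (w = (-1/5 - 4/1)/3 = (-1*⅕ - 4*1)/3 = (-⅕ - 4)/3 = (⅓)*(-21/5) = -7/5 ≈ -1.4000)
V(l) = -22/5 (V(l) = -3 - 7/5 = -22/5)
f(a, d) = 2 + 205*a (f(a, d) = 2 - (-205)*a = 2 + 205*a)
1/(j(V(13), -197) + f(-257, -178)) = 1/(134*(-22/5) + (2 + 205*(-257))) = 1/(-2948/5 + (2 - 52685)) = 1/(-2948/5 - 52683) = 1/(-266363/5) = -5/266363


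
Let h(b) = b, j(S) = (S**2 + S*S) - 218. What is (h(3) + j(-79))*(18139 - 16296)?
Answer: 22608081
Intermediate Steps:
j(S) = -218 + 2*S**2 (j(S) = (S**2 + S**2) - 218 = 2*S**2 - 218 = -218 + 2*S**2)
(h(3) + j(-79))*(18139 - 16296) = (3 + (-218 + 2*(-79)**2))*(18139 - 16296) = (3 + (-218 + 2*6241))*1843 = (3 + (-218 + 12482))*1843 = (3 + 12264)*1843 = 12267*1843 = 22608081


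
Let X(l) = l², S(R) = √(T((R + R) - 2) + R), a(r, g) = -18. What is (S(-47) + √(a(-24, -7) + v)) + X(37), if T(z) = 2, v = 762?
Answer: 1369 + 2*√186 + 3*I*√5 ≈ 1396.3 + 6.7082*I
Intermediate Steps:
S(R) = √(2 + R)
(S(-47) + √(a(-24, -7) + v)) + X(37) = (√(2 - 47) + √(-18 + 762)) + 37² = (√(-45) + √744) + 1369 = (3*I*√5 + 2*√186) + 1369 = (2*√186 + 3*I*√5) + 1369 = 1369 + 2*√186 + 3*I*√5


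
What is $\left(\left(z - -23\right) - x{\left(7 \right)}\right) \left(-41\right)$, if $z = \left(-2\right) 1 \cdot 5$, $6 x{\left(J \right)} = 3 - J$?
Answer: $- \frac{1681}{3} \approx -560.33$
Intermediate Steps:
$x{\left(J \right)} = \frac{1}{2} - \frac{J}{6}$ ($x{\left(J \right)} = \frac{3 - J}{6} = \frac{1}{2} - \frac{J}{6}$)
$z = -10$ ($z = \left(-2\right) 5 = -10$)
$\left(\left(z - -23\right) - x{\left(7 \right)}\right) \left(-41\right) = \left(\left(-10 - -23\right) - \left(\frac{1}{2} - \frac{7}{6}\right)\right) \left(-41\right) = \left(\left(-10 + 23\right) - \left(\frac{1}{2} - \frac{7}{6}\right)\right) \left(-41\right) = \left(13 - - \frac{2}{3}\right) \left(-41\right) = \left(13 + \frac{2}{3}\right) \left(-41\right) = \frac{41}{3} \left(-41\right) = - \frac{1681}{3}$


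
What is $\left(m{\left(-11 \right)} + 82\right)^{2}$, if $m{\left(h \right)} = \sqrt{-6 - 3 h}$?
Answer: $6751 + 492 \sqrt{3} \approx 7603.2$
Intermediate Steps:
$\left(m{\left(-11 \right)} + 82\right)^{2} = \left(\sqrt{-6 - -33} + 82\right)^{2} = \left(\sqrt{-6 + 33} + 82\right)^{2} = \left(\sqrt{27} + 82\right)^{2} = \left(3 \sqrt{3} + 82\right)^{2} = \left(82 + 3 \sqrt{3}\right)^{2}$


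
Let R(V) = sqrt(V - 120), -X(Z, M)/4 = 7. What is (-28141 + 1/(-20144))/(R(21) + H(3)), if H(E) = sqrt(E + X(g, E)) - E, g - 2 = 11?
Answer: 566872305*I/(20144*(5 + 3*I + 3*sqrt(11))) ≈ 363.11 + 1809.5*I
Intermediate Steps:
g = 13 (g = 2 + 11 = 13)
X(Z, M) = -28 (X(Z, M) = -4*7 = -28)
R(V) = sqrt(-120 + V)
H(E) = sqrt(-28 + E) - E (H(E) = sqrt(E - 28) - E = sqrt(-28 + E) - E)
(-28141 + 1/(-20144))/(R(21) + H(3)) = (-28141 + 1/(-20144))/(sqrt(-120 + 21) + (sqrt(-28 + 3) - 1*3)) = (-28141 - 1/20144)/(sqrt(-99) + (sqrt(-25) - 3)) = -566872305/(20144*(3*I*sqrt(11) + (5*I - 3))) = -566872305/(20144*(3*I*sqrt(11) + (-3 + 5*I))) = -566872305/(20144*(-3 + 5*I + 3*I*sqrt(11)))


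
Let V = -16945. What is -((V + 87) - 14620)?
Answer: 31478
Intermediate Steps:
-((V + 87) - 14620) = -((-16945 + 87) - 14620) = -(-16858 - 14620) = -1*(-31478) = 31478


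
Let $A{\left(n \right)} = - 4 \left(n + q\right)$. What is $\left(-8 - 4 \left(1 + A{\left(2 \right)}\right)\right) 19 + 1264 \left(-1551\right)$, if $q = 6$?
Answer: $-1958260$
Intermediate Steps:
$A{\left(n \right)} = -24 - 4 n$ ($A{\left(n \right)} = - 4 \left(n + 6\right) = - 4 \left(6 + n\right) = -24 - 4 n$)
$\left(-8 - 4 \left(1 + A{\left(2 \right)}\right)\right) 19 + 1264 \left(-1551\right) = \left(-8 - 4 \left(1 - 32\right)\right) 19 + 1264 \left(-1551\right) = \left(-8 - 4 \left(1 - 32\right)\right) 19 - 1960464 = \left(-8 - -124\right) 19 - 1960464 = \left(-8 + 124\right) 19 - 1960464 = 116 \cdot 19 - 1960464 = 2204 - 1960464 = -1958260$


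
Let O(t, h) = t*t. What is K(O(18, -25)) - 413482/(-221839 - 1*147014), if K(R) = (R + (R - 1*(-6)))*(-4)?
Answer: -964505966/368853 ≈ -2614.9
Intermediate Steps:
O(t, h) = t²
K(R) = -24 - 8*R (K(R) = (R + (R + 6))*(-4) = (R + (6 + R))*(-4) = (6 + 2*R)*(-4) = -24 - 8*R)
K(O(18, -25)) - 413482/(-221839 - 1*147014) = (-24 - 8*18²) - 413482/(-221839 - 1*147014) = (-24 - 8*324) - 413482/(-221839 - 147014) = (-24 - 2592) - 413482/(-368853) = -2616 - 413482*(-1/368853) = -2616 + 413482/368853 = -964505966/368853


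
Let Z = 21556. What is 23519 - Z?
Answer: 1963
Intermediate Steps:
23519 - Z = 23519 - 1*21556 = 23519 - 21556 = 1963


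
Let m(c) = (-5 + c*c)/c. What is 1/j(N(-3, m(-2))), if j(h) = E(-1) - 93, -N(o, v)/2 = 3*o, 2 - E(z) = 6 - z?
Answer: -1/98 ≈ -0.010204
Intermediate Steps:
E(z) = -4 + z (E(z) = 2 - (6 - z) = 2 + (-6 + z) = -4 + z)
m(c) = (-5 + c²)/c
N(o, v) = -6*o
j(h) = -98 (j(h) = (-4 - 1) - 93 = -5 - 93 = -98)
1/j(N(-3, m(-2))) = 1/(-98) = -1/98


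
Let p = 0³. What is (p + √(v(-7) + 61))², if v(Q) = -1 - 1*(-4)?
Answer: 64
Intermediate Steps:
v(Q) = 3 (v(Q) = -1 + 4 = 3)
p = 0
(p + √(v(-7) + 61))² = (0 + √(3 + 61))² = (0 + √64)² = (0 + 8)² = 8² = 64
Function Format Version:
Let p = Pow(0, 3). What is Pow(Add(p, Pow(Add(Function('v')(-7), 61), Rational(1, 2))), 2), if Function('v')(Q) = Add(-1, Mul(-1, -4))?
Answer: 64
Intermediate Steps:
Function('v')(Q) = 3 (Function('v')(Q) = Add(-1, 4) = 3)
p = 0
Pow(Add(p, Pow(Add(Function('v')(-7), 61), Rational(1, 2))), 2) = Pow(Add(0, Pow(Add(3, 61), Rational(1, 2))), 2) = Pow(Add(0, Pow(64, Rational(1, 2))), 2) = Pow(Add(0, 8), 2) = Pow(8, 2) = 64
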